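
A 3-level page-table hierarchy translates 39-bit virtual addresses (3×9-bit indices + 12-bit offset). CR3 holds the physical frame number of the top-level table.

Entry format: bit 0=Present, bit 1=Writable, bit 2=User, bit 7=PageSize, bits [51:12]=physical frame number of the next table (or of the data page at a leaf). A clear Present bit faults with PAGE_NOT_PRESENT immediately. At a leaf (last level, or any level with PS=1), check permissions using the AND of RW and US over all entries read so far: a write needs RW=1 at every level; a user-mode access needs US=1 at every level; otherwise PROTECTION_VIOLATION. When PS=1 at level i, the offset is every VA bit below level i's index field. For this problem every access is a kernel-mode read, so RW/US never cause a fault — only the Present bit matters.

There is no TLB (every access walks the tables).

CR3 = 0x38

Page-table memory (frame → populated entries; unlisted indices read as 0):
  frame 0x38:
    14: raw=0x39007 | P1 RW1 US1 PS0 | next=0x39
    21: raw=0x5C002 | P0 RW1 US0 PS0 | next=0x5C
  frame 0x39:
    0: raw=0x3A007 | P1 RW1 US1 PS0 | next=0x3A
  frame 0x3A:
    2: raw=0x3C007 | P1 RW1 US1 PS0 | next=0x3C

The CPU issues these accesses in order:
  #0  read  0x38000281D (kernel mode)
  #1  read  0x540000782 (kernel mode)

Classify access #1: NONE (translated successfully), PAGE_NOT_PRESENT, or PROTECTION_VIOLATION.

Trace:
#0 VA=0x38000281D (r,kernel):
  L0: frame=0x38 idx=14 entry=0x39007 [P=1 RW=1 US=1 PS=0]
  L1: frame=0x39 idx=0 entry=0x3A007 [P=1 RW=1 US=1 PS=0]
  L2: frame=0x3A idx=2 entry=0x3C007 [P=1 RW=1 US=1 PS=0]
  → PA=0x3C81D  (3 entries read)
#1 VA=0x540000782 (r,kernel):
  L0: frame=0x38 idx=21 entry=0x5C002 [P=0 RW=1 US=0 PS=0]
  → PAGE_NOT_PRESENT  (1 entries read)

Access #1 fault: PAGE_NOT_PRESENT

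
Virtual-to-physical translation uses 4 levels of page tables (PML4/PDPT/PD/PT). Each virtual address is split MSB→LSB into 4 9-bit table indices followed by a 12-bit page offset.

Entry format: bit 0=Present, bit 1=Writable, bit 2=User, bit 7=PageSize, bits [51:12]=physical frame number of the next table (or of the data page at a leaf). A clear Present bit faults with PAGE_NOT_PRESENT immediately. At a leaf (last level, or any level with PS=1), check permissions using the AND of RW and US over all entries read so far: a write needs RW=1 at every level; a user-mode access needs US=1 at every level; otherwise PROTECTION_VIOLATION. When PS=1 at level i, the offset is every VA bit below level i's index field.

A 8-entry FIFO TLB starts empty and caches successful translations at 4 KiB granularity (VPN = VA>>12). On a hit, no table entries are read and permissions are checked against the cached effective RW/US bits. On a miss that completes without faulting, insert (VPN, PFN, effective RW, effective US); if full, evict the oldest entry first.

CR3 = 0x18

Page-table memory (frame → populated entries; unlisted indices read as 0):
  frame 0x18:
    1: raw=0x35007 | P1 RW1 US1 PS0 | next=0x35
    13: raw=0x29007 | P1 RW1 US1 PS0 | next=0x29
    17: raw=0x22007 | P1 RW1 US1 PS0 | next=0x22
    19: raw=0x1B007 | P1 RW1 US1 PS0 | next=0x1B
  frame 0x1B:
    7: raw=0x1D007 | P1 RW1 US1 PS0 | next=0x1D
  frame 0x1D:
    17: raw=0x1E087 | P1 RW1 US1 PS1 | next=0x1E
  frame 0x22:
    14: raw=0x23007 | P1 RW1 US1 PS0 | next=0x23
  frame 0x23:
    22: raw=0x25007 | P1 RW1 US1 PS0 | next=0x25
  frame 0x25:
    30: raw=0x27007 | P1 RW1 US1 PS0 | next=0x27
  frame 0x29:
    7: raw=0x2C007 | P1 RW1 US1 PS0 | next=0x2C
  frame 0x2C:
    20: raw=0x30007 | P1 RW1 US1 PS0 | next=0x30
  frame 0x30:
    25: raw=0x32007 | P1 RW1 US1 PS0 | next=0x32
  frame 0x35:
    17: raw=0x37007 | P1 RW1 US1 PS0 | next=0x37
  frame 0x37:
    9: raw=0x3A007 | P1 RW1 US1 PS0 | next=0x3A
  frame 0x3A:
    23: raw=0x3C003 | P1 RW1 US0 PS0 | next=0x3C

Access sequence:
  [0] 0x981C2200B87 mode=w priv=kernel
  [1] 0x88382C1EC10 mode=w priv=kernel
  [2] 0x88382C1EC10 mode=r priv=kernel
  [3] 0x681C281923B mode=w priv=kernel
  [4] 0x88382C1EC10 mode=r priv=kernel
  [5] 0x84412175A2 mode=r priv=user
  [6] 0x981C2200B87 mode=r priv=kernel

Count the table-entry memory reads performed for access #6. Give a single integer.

Walk each access:
#0 VA=0x981C2200B87 (w,kernel):
  L0 @0x18[19] → 0x1B007  P=1,RW=1,US=1,PS=0
  L1 @0x1B[7] → 0x1D007  P=1,RW=1,US=1,PS=0
  L2 @0x1D[17] → 0x1E087  P=1,RW=1,US=1,PS=1
  → PA=0x1EB87 (huge @L2)  (3 entries read)
#1 VA=0x88382C1EC10 (w,kernel):
  L0 @0x18[17] → 0x22007  P=1,RW=1,US=1,PS=0
  L1 @0x22[14] → 0x23007  P=1,RW=1,US=1,PS=0
  L2 @0x23[22] → 0x25007  P=1,RW=1,US=1,PS=0
  L3 @0x25[30] → 0x27007  P=1,RW=1,US=1,PS=0
  → PA=0x27C10  (4 entries read)
#2 VA=0x88382C1EC10 (r,kernel):
  TLB hit vpn=0x88382C1E → PA=0x27C10
#3 VA=0x681C281923B (w,kernel):
  L0 @0x18[13] → 0x29007  P=1,RW=1,US=1,PS=0
  L1 @0x29[7] → 0x2C007  P=1,RW=1,US=1,PS=0
  L2 @0x2C[20] → 0x30007  P=1,RW=1,US=1,PS=0
  L3 @0x30[25] → 0x32007  P=1,RW=1,US=1,PS=0
  → PA=0x3223B  (4 entries read)
#4 VA=0x88382C1EC10 (r,kernel):
  TLB hit vpn=0x88382C1E → PA=0x27C10
#5 VA=0x84412175A2 (r,user):
  L0 @0x18[1] → 0x35007  P=1,RW=1,US=1,PS=0
  L1 @0x35[17] → 0x37007  P=1,RW=1,US=1,PS=0
  L2 @0x37[9] → 0x3A007  P=1,RW=1,US=1,PS=0
  L3 @0x3A[23] → 0x3C003  P=1,RW=1,US=0,PS=0
  ✗ PROTECTION_VIOLATION  [4 reads]
#6 VA=0x981C2200B87 (r,kernel):
  TLB hit vpn=0x981C2200 → PA=0x1EB87

Entries read for #6: 0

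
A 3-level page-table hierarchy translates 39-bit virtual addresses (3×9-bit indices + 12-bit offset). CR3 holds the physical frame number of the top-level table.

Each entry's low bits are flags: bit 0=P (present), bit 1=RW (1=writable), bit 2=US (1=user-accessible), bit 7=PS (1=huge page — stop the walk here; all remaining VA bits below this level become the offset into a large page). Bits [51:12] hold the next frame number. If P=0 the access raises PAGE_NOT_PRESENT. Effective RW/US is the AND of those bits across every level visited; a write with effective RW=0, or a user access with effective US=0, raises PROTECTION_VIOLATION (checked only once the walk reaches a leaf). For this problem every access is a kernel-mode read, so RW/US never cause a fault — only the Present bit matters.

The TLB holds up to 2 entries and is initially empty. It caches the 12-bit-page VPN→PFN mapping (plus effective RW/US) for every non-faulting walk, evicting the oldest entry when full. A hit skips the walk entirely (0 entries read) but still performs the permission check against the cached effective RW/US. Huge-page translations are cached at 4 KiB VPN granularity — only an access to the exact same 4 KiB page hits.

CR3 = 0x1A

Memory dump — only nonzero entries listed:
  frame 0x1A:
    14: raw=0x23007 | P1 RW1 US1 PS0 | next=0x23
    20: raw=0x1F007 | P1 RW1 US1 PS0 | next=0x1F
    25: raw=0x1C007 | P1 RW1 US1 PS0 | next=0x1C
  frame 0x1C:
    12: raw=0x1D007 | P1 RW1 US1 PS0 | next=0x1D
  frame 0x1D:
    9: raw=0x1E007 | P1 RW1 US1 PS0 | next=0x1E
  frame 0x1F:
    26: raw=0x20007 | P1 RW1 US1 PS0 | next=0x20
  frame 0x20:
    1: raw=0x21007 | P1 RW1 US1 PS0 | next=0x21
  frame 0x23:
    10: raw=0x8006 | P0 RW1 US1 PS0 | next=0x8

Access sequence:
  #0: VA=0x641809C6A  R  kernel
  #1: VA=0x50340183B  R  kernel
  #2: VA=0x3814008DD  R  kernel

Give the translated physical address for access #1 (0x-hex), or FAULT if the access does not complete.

Per-access translation:
#0 VA=0x641809C6A (r,kernel):
  L0 @0x1A[25] → 0x1C007  P=1,RW=1,US=1,PS=0
  L1 @0x1C[12] → 0x1D007  P=1,RW=1,US=1,PS=0
  L2 @0x1D[9] → 0x1E007  P=1,RW=1,US=1,PS=0
  ✓ 0x1EC6A  — 3 lookups
#1 VA=0x50340183B (r,kernel):
  L0 @0x1A[20] → 0x1F007  P=1,RW=1,US=1,PS=0
  L1 @0x1F[26] → 0x20007  P=1,RW=1,US=1,PS=0
  L2 @0x20[1] → 0x21007  P=1,RW=1,US=1,PS=0
  ✓ 0x2183B  — 3 lookups
#2 VA=0x3814008DD (r,kernel):
  L0 @0x1A[14] → 0x23007  P=1,RW=1,US=1,PS=0
  L1 @0x23[10] → 0x8006  P=0,RW=1,US=1,PS=0
  ✗ PAGE_NOT_PRESENT  [2 reads]

Access #1 PA: 0x2183B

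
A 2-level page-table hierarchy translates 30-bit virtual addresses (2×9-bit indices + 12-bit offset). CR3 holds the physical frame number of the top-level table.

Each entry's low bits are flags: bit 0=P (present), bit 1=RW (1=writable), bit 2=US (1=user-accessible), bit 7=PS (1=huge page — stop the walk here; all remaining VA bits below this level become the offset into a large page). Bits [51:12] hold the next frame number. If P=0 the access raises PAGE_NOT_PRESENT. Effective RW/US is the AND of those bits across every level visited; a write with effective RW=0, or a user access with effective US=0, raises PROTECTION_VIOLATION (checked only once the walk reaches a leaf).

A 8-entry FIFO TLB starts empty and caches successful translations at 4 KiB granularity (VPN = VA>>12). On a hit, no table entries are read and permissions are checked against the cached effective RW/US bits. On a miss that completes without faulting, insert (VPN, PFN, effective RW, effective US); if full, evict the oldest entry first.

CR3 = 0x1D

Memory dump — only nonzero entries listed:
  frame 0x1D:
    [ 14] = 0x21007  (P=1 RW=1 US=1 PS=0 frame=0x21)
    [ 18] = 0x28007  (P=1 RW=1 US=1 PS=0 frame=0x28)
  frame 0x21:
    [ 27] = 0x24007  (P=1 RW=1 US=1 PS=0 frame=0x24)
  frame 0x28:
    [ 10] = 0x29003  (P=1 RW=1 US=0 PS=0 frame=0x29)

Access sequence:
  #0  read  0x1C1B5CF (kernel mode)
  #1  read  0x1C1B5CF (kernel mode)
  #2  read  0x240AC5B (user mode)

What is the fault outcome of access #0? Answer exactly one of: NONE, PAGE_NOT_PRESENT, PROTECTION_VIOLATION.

Walk each access:
#0 VA=0x1C1B5CF (r,kernel):
  L0 @0x1D[14] → 0x21007  P=1,RW=1,US=1,PS=0
  L1 @0x21[27] → 0x24007  P=1,RW=1,US=1,PS=0
  ⇒ phys 0x245CF  [2 reads]
#1 VA=0x1C1B5CF (r,kernel):
  TLB hit vpn=0x1C1B → PA=0x245CF
#2 VA=0x240AC5B (r,user):
  L0 @0x1D[18] → 0x28007  P=1,RW=1,US=1,PS=0
  L1 @0x28[10] → 0x29003  P=1,RW=1,US=0,PS=0
  ⇒ fault: PROTECTION_VIOLATION  — 2 lookups

Access #0 fault: NONE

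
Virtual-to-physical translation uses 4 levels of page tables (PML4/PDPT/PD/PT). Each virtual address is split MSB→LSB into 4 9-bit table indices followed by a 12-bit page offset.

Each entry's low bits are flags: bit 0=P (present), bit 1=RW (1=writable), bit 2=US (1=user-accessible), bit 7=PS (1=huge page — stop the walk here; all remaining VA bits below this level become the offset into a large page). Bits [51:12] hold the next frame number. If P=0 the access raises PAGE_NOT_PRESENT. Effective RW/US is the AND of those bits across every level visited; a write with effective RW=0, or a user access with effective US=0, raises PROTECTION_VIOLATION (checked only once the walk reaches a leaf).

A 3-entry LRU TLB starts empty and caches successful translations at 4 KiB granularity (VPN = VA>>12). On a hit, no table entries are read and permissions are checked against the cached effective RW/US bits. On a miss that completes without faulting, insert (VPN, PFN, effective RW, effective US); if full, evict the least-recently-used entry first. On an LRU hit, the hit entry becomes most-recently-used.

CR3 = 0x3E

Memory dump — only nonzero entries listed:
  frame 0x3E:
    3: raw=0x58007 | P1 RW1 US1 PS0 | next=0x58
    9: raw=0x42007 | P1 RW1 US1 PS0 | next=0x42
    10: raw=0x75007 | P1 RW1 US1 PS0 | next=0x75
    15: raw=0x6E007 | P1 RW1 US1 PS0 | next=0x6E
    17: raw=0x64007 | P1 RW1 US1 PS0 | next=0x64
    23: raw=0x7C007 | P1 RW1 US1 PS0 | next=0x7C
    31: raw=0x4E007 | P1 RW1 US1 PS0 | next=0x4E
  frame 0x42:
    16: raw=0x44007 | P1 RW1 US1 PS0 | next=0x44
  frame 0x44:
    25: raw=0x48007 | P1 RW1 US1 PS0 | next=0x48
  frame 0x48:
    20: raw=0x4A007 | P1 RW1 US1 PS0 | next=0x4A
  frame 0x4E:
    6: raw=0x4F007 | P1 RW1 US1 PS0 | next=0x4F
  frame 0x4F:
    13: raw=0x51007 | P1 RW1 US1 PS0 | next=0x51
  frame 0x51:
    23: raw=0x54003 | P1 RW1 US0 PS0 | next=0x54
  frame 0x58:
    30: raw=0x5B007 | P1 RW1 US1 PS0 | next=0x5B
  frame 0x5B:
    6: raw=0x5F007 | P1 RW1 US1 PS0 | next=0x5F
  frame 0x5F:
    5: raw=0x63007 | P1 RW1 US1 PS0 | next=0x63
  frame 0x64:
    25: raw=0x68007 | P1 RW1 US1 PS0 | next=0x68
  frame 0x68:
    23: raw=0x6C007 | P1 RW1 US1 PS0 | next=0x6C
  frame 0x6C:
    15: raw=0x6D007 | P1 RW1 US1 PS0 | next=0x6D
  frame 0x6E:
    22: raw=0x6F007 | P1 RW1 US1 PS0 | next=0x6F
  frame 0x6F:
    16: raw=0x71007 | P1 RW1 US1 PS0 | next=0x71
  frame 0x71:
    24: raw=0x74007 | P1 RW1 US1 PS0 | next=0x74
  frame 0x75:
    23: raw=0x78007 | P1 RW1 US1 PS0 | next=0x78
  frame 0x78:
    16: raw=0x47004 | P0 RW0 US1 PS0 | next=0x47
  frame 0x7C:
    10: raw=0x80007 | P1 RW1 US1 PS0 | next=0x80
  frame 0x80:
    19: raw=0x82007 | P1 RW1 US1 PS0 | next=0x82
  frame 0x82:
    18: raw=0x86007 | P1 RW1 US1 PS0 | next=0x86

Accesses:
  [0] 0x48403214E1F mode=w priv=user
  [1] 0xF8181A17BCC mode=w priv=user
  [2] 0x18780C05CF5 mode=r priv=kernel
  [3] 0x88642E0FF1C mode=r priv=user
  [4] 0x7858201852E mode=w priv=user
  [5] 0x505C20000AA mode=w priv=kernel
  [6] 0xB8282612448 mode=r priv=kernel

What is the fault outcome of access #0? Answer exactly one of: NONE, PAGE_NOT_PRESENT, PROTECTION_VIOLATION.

Per-access translation:
#0 VA=0x48403214E1F (w,user):
  [0] read 0x3E idx=9: raw=0x42007 flags P=1 W=1 U=1 S=0
  [1] read 0x42 idx=16: raw=0x44007 flags P=1 W=1 U=1 S=0
  [2] read 0x44 idx=25: raw=0x48007 flags P=1 W=1 U=1 S=0
  [3] read 0x48 idx=20: raw=0x4A007 flags P=1 W=1 U=1 S=0
  → PA=0x4AE1F  (4 entries read)
#1 VA=0xF8181A17BCC (w,user):
  [0] read 0x3E idx=31: raw=0x4E007 flags P=1 W=1 U=1 S=0
  [1] read 0x4E idx=6: raw=0x4F007 flags P=1 W=1 U=1 S=0
  [2] read 0x4F idx=13: raw=0x51007 flags P=1 W=1 U=1 S=0
  [3] read 0x51 idx=23: raw=0x54003 flags P=1 W=1 U=0 S=0
  → PROTECTION_VIOLATION  (4 entries read)
#2 VA=0x18780C05CF5 (r,kernel):
  [0] read 0x3E idx=3: raw=0x58007 flags P=1 W=1 U=1 S=0
  [1] read 0x58 idx=30: raw=0x5B007 flags P=1 W=1 U=1 S=0
  [2] read 0x5B idx=6: raw=0x5F007 flags P=1 W=1 U=1 S=0
  [3] read 0x5F idx=5: raw=0x63007 flags P=1 W=1 U=1 S=0
  → PA=0x63CF5  (4 entries read)
#3 VA=0x88642E0FF1C (r,user):
  [0] read 0x3E idx=17: raw=0x64007 flags P=1 W=1 U=1 S=0
  [1] read 0x64 idx=25: raw=0x68007 flags P=1 W=1 U=1 S=0
  [2] read 0x68 idx=23: raw=0x6C007 flags P=1 W=1 U=1 S=0
  [3] read 0x6C idx=15: raw=0x6D007 flags P=1 W=1 U=1 S=0
  → PA=0x6DF1C  (4 entries read)
#4 VA=0x7858201852E (w,user):
  [0] read 0x3E idx=15: raw=0x6E007 flags P=1 W=1 U=1 S=0
  [1] read 0x6E idx=22: raw=0x6F007 flags P=1 W=1 U=1 S=0
  [2] read 0x6F idx=16: raw=0x71007 flags P=1 W=1 U=1 S=0
  [3] read 0x71 idx=24: raw=0x74007 flags P=1 W=1 U=1 S=0
  → PA=0x7452E  (4 entries read)
#5 VA=0x505C20000AA (w,kernel):
  [0] read 0x3E idx=10: raw=0x75007 flags P=1 W=1 U=1 S=0
  [1] read 0x75 idx=23: raw=0x78007 flags P=1 W=1 U=1 S=0
  [2] read 0x78 idx=16: raw=0x47004 flags P=0 W=0 U=1 S=0
  → PAGE_NOT_PRESENT  (3 entries read)
#6 VA=0xB8282612448 (r,kernel):
  [0] read 0x3E idx=23: raw=0x7C007 flags P=1 W=1 U=1 S=0
  [1] read 0x7C idx=10: raw=0x80007 flags P=1 W=1 U=1 S=0
  [2] read 0x80 idx=19: raw=0x82007 flags P=1 W=1 U=1 S=0
  [3] read 0x82 idx=18: raw=0x86007 flags P=1 W=1 U=1 S=0
  → PA=0x86448  (4 entries read)

Access #0 fault: NONE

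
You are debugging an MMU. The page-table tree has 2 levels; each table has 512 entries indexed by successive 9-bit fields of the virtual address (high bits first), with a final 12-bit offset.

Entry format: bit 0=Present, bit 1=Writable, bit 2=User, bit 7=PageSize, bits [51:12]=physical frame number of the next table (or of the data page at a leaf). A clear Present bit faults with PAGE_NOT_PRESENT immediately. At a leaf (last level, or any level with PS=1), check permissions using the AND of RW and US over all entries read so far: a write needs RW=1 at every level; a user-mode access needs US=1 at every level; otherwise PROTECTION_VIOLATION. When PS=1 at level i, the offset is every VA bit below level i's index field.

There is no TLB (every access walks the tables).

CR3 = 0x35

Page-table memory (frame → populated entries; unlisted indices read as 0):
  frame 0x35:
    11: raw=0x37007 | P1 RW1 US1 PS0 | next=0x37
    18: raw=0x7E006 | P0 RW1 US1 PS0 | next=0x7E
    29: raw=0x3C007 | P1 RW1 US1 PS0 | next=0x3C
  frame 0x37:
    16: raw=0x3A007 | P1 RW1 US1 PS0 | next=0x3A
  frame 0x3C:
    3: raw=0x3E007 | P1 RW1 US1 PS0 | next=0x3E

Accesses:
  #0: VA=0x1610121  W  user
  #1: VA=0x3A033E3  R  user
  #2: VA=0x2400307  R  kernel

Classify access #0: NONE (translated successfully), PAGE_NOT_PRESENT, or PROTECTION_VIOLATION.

Walk each access:
#0 VA=0x1610121 (w,user):
  lvl0: tbl 0x35, slot 11 ⇒ 0x37007 (P1/RW1/US1/PS0)
  lvl1: tbl 0x37, slot 16 ⇒ 0x3A007 (P1/RW1/US1/PS0)
  → PA=0x3A121  (2 entries read)
#1 VA=0x3A033E3 (r,user):
  lvl0: tbl 0x35, slot 29 ⇒ 0x3C007 (P1/RW1/US1/PS0)
  lvl1: tbl 0x3C, slot 3 ⇒ 0x3E007 (P1/RW1/US1/PS0)
  → PA=0x3E3E3  (2 entries read)
#2 VA=0x2400307 (r,kernel):
  lvl0: tbl 0x35, slot 18 ⇒ 0x7E006 (P0/RW1/US1/PS0)
  → PAGE_NOT_PRESENT  (1 entries read)

Access #0 fault: NONE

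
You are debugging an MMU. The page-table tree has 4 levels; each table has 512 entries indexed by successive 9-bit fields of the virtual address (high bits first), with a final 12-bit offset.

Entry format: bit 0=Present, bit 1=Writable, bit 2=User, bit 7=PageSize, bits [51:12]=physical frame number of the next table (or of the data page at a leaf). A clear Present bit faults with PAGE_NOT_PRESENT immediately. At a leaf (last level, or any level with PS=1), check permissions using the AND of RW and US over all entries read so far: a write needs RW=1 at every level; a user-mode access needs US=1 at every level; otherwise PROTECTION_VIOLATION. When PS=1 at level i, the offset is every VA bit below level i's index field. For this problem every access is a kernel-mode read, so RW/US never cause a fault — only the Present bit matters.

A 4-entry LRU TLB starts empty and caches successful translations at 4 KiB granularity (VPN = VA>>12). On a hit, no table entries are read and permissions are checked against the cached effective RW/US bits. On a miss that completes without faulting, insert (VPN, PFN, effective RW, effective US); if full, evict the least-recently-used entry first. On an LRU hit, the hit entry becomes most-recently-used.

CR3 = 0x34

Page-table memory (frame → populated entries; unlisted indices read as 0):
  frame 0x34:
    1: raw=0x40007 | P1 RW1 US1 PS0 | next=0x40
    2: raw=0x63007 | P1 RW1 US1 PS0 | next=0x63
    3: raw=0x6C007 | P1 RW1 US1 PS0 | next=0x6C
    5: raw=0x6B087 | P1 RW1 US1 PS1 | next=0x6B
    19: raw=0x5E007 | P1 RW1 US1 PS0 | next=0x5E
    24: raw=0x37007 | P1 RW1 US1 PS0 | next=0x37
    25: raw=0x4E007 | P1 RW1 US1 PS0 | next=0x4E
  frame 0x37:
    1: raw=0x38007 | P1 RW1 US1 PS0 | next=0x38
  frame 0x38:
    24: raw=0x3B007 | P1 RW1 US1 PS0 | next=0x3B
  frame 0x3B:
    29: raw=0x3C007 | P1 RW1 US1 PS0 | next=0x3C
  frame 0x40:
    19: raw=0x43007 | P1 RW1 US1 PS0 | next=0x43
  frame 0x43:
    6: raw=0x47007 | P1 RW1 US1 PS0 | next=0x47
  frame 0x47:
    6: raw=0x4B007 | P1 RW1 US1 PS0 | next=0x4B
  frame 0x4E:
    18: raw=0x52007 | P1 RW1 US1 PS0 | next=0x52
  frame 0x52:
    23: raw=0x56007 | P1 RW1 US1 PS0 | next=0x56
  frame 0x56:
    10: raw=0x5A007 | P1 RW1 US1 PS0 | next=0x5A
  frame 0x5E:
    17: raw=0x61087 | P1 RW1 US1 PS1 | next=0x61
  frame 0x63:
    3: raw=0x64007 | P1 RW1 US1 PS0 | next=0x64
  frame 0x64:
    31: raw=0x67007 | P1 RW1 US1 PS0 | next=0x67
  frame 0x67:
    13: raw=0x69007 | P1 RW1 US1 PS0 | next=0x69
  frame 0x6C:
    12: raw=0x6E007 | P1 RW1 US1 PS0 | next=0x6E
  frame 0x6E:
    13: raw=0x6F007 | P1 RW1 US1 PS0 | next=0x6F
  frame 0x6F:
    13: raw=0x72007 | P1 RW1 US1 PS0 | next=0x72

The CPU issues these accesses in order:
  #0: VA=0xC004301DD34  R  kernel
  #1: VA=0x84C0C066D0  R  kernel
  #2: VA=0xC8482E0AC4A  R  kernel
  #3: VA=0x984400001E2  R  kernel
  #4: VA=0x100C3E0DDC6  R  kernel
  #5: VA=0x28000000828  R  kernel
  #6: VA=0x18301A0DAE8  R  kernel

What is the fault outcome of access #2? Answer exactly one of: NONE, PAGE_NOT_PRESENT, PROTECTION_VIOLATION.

Walk each access:
#0 VA=0xC004301DD34 (r,kernel):
  L0 @0x34[24] → 0x37007  P=1,RW=1,US=1,PS=0
  L1 @0x37[1] → 0x38007  P=1,RW=1,US=1,PS=0
  L2 @0x38[24] → 0x3B007  P=1,RW=1,US=1,PS=0
  L3 @0x3B[29] → 0x3C007  P=1,RW=1,US=1,PS=0
  ⇒ phys 0x3CD34  [4 reads]
#1 VA=0x84C0C066D0 (r,kernel):
  L0 @0x34[1] → 0x40007  P=1,RW=1,US=1,PS=0
  L1 @0x40[19] → 0x43007  P=1,RW=1,US=1,PS=0
  L2 @0x43[6] → 0x47007  P=1,RW=1,US=1,PS=0
  L3 @0x47[6] → 0x4B007  P=1,RW=1,US=1,PS=0
  ⇒ phys 0x4B6D0  [4 reads]
#2 VA=0xC8482E0AC4A (r,kernel):
  L0 @0x34[25] → 0x4E007  P=1,RW=1,US=1,PS=0
  L1 @0x4E[18] → 0x52007  P=1,RW=1,US=1,PS=0
  L2 @0x52[23] → 0x56007  P=1,RW=1,US=1,PS=0
  L3 @0x56[10] → 0x5A007  P=1,RW=1,US=1,PS=0
  ⇒ phys 0x5AC4A  [4 reads]
#3 VA=0x984400001E2 (r,kernel):
  L0 @0x34[19] → 0x5E007  P=1,RW=1,US=1,PS=0
  L1 @0x5E[17] → 0x61087  P=1,RW=1,US=1,PS=1
  ⇒ phys 0x611E2 (huge @L1)  [2 reads]
#4 VA=0x100C3E0DDC6 (r,kernel):
  L0 @0x34[2] → 0x63007  P=1,RW=1,US=1,PS=0
  L1 @0x63[3] → 0x64007  P=1,RW=1,US=1,PS=0
  L2 @0x64[31] → 0x67007  P=1,RW=1,US=1,PS=0
  L3 @0x67[13] → 0x69007  P=1,RW=1,US=1,PS=0
  ⇒ phys 0x69DC6  [4 reads]
#5 VA=0x28000000828 (r,kernel):
  L0 @0x34[5] → 0x6B087  P=1,RW=1,US=1,PS=1
  ⇒ phys 0x6B828 (huge @L0)  [1 reads]
#6 VA=0x18301A0DAE8 (r,kernel):
  L0 @0x34[3] → 0x6C007  P=1,RW=1,US=1,PS=0
  L1 @0x6C[12] → 0x6E007  P=1,RW=1,US=1,PS=0
  L2 @0x6E[13] → 0x6F007  P=1,RW=1,US=1,PS=0
  L3 @0x6F[13] → 0x72007  P=1,RW=1,US=1,PS=0
  ⇒ phys 0x72AE8  [4 reads]

Access #2 fault: NONE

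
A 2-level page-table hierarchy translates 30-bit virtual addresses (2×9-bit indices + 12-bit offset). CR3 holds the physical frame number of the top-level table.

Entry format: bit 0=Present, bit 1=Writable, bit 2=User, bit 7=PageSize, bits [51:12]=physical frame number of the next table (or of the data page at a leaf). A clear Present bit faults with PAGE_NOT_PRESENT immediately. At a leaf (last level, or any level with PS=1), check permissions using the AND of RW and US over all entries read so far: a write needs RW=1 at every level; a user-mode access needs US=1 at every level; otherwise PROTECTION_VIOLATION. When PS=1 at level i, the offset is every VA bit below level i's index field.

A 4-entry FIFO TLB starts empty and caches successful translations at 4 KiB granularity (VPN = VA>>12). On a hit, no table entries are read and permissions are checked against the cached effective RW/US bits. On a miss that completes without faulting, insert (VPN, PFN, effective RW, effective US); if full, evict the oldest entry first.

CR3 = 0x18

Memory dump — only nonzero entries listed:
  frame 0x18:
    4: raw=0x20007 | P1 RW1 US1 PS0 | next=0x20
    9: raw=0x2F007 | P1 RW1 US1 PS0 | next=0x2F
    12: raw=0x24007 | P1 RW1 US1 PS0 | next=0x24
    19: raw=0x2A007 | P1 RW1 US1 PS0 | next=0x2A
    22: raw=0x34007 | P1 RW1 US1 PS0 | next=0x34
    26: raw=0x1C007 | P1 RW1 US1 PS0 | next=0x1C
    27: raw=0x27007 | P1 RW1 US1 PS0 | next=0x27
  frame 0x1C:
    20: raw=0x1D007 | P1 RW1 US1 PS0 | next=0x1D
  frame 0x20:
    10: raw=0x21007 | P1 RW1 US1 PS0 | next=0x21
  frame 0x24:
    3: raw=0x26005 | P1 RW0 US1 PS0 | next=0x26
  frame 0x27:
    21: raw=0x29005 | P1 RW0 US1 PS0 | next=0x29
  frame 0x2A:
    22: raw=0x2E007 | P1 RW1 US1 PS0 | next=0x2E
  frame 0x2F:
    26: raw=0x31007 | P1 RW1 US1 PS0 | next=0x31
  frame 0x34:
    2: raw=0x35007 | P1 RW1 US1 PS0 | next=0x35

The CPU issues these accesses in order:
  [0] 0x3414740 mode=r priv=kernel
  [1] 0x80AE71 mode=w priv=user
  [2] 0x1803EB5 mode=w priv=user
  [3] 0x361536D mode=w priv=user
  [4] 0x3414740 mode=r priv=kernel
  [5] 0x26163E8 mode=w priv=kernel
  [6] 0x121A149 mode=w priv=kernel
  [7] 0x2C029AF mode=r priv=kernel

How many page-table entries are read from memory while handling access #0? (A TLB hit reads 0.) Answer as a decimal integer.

Walk each access:
#0 VA=0x3414740 (r,kernel):
  lvl0: tbl 0x18, slot 26 ⇒ 0x1C007 (P1/RW1/US1/PS0)
  lvl1: tbl 0x1C, slot 20 ⇒ 0x1D007 (P1/RW1/US1/PS0)
  ✓ 0x1D740  — 2 lookups
#1 VA=0x80AE71 (w,user):
  lvl0: tbl 0x18, slot 4 ⇒ 0x20007 (P1/RW1/US1/PS0)
  lvl1: tbl 0x20, slot 10 ⇒ 0x21007 (P1/RW1/US1/PS0)
  ✓ 0x21E71  — 2 lookups
#2 VA=0x1803EB5 (w,user):
  lvl0: tbl 0x18, slot 12 ⇒ 0x24007 (P1/RW1/US1/PS0)
  lvl1: tbl 0x24, slot 3 ⇒ 0x26005 (P1/RW0/US1/PS0)
  ⇒ fault: PROTECTION_VIOLATION  — 2 lookups
#3 VA=0x361536D (w,user):
  lvl0: tbl 0x18, slot 27 ⇒ 0x27007 (P1/RW1/US1/PS0)
  lvl1: tbl 0x27, slot 21 ⇒ 0x29005 (P1/RW0/US1/PS0)
  ⇒ fault: PROTECTION_VIOLATION  — 2 lookups
#4 VA=0x3414740 (r,kernel):
  TLB hit vpn=0x3414 → PA=0x1D740
#5 VA=0x26163E8 (w,kernel):
  lvl0: tbl 0x18, slot 19 ⇒ 0x2A007 (P1/RW1/US1/PS0)
  lvl1: tbl 0x2A, slot 22 ⇒ 0x2E007 (P1/RW1/US1/PS0)
  ✓ 0x2E3E8  — 2 lookups
#6 VA=0x121A149 (w,kernel):
  lvl0: tbl 0x18, slot 9 ⇒ 0x2F007 (P1/RW1/US1/PS0)
  lvl1: tbl 0x2F, slot 26 ⇒ 0x31007 (P1/RW1/US1/PS0)
  ✓ 0x31149  — 2 lookups
#7 VA=0x2C029AF (r,kernel):
  lvl0: tbl 0x18, slot 22 ⇒ 0x34007 (P1/RW1/US1/PS0)
  lvl1: tbl 0x34, slot 2 ⇒ 0x35007 (P1/RW1/US1/PS0)
  ✓ 0x359AF  — 2 lookups

Entries read for #0: 2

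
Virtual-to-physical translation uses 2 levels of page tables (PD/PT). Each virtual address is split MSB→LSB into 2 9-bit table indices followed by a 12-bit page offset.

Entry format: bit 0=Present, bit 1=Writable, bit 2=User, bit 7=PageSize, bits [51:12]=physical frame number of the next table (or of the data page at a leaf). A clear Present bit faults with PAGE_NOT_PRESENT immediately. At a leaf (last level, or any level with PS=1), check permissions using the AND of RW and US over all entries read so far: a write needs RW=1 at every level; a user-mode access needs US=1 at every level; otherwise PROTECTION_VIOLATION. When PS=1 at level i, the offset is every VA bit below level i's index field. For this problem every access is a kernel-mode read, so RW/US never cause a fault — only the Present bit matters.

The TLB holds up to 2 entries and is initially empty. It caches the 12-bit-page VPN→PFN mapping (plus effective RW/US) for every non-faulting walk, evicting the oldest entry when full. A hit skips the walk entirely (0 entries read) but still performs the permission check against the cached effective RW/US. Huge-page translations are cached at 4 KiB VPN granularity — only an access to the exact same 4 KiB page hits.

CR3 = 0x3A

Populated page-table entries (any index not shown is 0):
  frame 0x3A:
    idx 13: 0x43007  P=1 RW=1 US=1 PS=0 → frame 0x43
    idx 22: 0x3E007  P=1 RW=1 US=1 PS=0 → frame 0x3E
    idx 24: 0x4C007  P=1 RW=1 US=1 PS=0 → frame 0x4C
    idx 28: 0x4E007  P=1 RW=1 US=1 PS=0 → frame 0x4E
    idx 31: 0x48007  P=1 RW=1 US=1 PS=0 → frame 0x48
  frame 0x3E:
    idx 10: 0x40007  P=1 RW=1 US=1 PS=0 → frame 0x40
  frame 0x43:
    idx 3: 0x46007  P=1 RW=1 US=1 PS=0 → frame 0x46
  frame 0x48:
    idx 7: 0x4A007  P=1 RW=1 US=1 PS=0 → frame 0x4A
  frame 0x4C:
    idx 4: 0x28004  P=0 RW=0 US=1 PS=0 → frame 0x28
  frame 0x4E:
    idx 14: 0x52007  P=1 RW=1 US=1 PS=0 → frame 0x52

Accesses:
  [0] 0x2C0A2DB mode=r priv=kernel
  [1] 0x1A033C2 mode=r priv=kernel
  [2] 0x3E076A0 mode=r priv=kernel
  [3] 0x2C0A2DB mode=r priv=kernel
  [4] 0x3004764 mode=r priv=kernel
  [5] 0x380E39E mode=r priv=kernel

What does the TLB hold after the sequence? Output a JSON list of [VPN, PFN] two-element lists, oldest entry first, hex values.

Per-access translation:
#0 VA=0x2C0A2DB (r,kernel):
  L0 @0x3A[22] → 0x3E007  P=1,RW=1,US=1,PS=0
  L1 @0x3E[10] → 0x40007  P=1,RW=1,US=1,PS=0
  ⇒ phys 0x402DB  [2 reads]
#1 VA=0x1A033C2 (r,kernel):
  L0 @0x3A[13] → 0x43007  P=1,RW=1,US=1,PS=0
  L1 @0x43[3] → 0x46007  P=1,RW=1,US=1,PS=0
  ⇒ phys 0x463C2  [2 reads]
#2 VA=0x3E076A0 (r,kernel):
  L0 @0x3A[31] → 0x48007  P=1,RW=1,US=1,PS=0
  L1 @0x48[7] → 0x4A007  P=1,RW=1,US=1,PS=0
  ⇒ phys 0x4A6A0  [2 reads]
#3 VA=0x2C0A2DB (r,kernel):
  L0 @0x3A[22] → 0x3E007  P=1,RW=1,US=1,PS=0
  L1 @0x3E[10] → 0x40007  P=1,RW=1,US=1,PS=0
  ⇒ phys 0x402DB  [2 reads]
#4 VA=0x3004764 (r,kernel):
  L0 @0x3A[24] → 0x4C007  P=1,RW=1,US=1,PS=0
  L1 @0x4C[4] → 0x28004  P=0,RW=0,US=1,PS=0
  ⇒ fault: PAGE_NOT_PRESENT  — 2 lookups
#5 VA=0x380E39E (r,kernel):
  L0 @0x3A[28] → 0x4E007  P=1,RW=1,US=1,PS=0
  L1 @0x4E[14] → 0x52007  P=1,RW=1,US=1,PS=0
  ⇒ phys 0x5239E  [2 reads]

TLB: [["0x2C0A", "0x40"], ["0x380E", "0x52"]]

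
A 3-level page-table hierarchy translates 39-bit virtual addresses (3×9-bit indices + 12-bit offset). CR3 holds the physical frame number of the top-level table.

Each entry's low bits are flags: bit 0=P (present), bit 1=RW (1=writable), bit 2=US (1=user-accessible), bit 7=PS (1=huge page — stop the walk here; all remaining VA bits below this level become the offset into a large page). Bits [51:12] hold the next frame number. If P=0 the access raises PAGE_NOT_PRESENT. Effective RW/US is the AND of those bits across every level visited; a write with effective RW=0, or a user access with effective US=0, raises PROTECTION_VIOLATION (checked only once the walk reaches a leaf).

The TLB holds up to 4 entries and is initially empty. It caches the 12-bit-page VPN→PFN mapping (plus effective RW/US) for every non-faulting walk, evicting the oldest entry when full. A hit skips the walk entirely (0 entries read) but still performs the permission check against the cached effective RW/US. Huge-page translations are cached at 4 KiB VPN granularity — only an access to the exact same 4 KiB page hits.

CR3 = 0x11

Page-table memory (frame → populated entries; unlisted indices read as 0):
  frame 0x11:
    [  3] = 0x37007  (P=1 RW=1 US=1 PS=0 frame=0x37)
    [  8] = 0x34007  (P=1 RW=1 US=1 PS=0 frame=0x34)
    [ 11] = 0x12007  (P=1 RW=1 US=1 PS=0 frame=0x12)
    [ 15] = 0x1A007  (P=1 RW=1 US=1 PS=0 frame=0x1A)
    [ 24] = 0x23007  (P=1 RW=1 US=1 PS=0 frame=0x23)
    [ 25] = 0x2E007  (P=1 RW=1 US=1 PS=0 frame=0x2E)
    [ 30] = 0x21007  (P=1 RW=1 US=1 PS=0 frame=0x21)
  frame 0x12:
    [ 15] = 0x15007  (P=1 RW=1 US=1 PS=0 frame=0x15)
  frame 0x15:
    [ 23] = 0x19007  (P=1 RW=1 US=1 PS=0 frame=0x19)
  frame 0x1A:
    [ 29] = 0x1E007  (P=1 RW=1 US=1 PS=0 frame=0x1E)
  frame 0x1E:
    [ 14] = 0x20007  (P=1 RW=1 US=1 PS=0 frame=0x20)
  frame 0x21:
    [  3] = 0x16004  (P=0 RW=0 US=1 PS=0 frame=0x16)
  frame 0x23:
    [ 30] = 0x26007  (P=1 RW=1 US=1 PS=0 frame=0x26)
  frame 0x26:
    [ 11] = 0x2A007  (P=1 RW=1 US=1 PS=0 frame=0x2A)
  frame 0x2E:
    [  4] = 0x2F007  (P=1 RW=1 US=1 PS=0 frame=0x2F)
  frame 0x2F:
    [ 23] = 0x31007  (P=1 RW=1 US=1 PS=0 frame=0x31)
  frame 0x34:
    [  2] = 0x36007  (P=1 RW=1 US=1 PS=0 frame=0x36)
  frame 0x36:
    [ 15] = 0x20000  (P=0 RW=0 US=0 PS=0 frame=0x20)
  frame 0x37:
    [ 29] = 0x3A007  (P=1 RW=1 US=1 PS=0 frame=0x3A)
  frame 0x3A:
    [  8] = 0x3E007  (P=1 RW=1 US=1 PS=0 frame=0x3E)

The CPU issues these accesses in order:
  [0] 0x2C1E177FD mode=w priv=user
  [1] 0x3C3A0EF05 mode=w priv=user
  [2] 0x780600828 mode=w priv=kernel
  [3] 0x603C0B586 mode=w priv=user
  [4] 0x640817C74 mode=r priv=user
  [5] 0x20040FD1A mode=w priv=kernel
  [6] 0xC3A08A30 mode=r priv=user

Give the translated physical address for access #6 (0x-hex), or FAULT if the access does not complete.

Trace:
#0 VA=0x2C1E177FD (w,user):
  lvl0: tbl 0x11, slot 11 ⇒ 0x12007 (P1/RW1/US1/PS0)
  lvl1: tbl 0x12, slot 15 ⇒ 0x15007 (P1/RW1/US1/PS0)
  lvl2: tbl 0x15, slot 23 ⇒ 0x19007 (P1/RW1/US1/PS0)
  ✓ 0x197FD  — 3 lookups
#1 VA=0x3C3A0EF05 (w,user):
  lvl0: tbl 0x11, slot 15 ⇒ 0x1A007 (P1/RW1/US1/PS0)
  lvl1: tbl 0x1A, slot 29 ⇒ 0x1E007 (P1/RW1/US1/PS0)
  lvl2: tbl 0x1E, slot 14 ⇒ 0x20007 (P1/RW1/US1/PS0)
  ✓ 0x20F05  — 3 lookups
#2 VA=0x780600828 (w,kernel):
  lvl0: tbl 0x11, slot 30 ⇒ 0x21007 (P1/RW1/US1/PS0)
  lvl1: tbl 0x21, slot 3 ⇒ 0x16004 (P0/RW0/US1/PS0)
  ⇒ fault: PAGE_NOT_PRESENT  — 2 lookups
#3 VA=0x603C0B586 (w,user):
  lvl0: tbl 0x11, slot 24 ⇒ 0x23007 (P1/RW1/US1/PS0)
  lvl1: tbl 0x23, slot 30 ⇒ 0x26007 (P1/RW1/US1/PS0)
  lvl2: tbl 0x26, slot 11 ⇒ 0x2A007 (P1/RW1/US1/PS0)
  ✓ 0x2A586  — 3 lookups
#4 VA=0x640817C74 (r,user):
  lvl0: tbl 0x11, slot 25 ⇒ 0x2E007 (P1/RW1/US1/PS0)
  lvl1: tbl 0x2E, slot 4 ⇒ 0x2F007 (P1/RW1/US1/PS0)
  lvl2: tbl 0x2F, slot 23 ⇒ 0x31007 (P1/RW1/US1/PS0)
  ✓ 0x31C74  — 3 lookups
#5 VA=0x20040FD1A (w,kernel):
  lvl0: tbl 0x11, slot 8 ⇒ 0x34007 (P1/RW1/US1/PS0)
  lvl1: tbl 0x34, slot 2 ⇒ 0x36007 (P1/RW1/US1/PS0)
  lvl2: tbl 0x36, slot 15 ⇒ 0x20000 (P0/RW0/US0/PS0)
  ⇒ fault: PAGE_NOT_PRESENT  — 3 lookups
#6 VA=0xC3A08A30 (r,user):
  lvl0: tbl 0x11, slot 3 ⇒ 0x37007 (P1/RW1/US1/PS0)
  lvl1: tbl 0x37, slot 29 ⇒ 0x3A007 (P1/RW1/US1/PS0)
  lvl2: tbl 0x3A, slot 8 ⇒ 0x3E007 (P1/RW1/US1/PS0)
  ✓ 0x3EA30  — 3 lookups

Access #6 PA: 0x3EA30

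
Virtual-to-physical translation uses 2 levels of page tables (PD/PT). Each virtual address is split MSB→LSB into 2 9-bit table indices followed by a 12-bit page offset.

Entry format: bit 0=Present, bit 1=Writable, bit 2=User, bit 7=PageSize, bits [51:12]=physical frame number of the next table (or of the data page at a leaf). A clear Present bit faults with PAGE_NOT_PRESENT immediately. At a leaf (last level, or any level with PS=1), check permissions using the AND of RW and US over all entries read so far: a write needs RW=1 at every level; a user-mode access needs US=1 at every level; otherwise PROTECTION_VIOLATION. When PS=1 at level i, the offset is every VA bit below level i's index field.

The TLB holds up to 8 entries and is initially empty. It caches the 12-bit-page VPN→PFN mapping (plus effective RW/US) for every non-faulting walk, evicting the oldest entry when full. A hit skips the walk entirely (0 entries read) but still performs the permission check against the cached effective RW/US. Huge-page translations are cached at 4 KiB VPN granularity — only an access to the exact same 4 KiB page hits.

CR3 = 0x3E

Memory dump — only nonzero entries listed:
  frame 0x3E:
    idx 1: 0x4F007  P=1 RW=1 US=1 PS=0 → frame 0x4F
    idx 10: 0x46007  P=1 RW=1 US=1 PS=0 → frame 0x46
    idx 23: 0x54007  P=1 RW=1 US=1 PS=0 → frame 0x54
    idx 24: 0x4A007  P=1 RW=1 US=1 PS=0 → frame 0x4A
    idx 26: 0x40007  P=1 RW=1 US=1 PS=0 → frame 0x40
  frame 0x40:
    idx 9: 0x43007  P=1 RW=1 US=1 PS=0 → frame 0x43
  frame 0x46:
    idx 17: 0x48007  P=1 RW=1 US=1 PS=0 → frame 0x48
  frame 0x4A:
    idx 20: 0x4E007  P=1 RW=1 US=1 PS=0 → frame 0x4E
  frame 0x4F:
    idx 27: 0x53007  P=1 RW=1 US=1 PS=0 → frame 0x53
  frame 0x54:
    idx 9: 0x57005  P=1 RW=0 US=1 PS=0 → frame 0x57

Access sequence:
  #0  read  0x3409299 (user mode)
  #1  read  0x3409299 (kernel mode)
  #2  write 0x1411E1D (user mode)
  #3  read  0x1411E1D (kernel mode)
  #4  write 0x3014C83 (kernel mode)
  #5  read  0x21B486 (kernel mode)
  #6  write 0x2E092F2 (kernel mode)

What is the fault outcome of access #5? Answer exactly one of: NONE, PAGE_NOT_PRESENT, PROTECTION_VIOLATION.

Per-access translation:
#0 VA=0x3409299 (r,user):
  L0 @0x3E[26] → 0x40007  P=1,RW=1,US=1,PS=0
  L1 @0x40[9] → 0x43007  P=1,RW=1,US=1,PS=0
  ✓ 0x43299  — 2 lookups
#1 VA=0x3409299 (r,kernel):
  TLB hit vpn=0x3409 → PA=0x43299
#2 VA=0x1411E1D (w,user):
  L0 @0x3E[10] → 0x46007  P=1,RW=1,US=1,PS=0
  L1 @0x46[17] → 0x48007  P=1,RW=1,US=1,PS=0
  ✓ 0x48E1D  — 2 lookups
#3 VA=0x1411E1D (r,kernel):
  TLB hit vpn=0x1411 → PA=0x48E1D
#4 VA=0x3014C83 (w,kernel):
  L0 @0x3E[24] → 0x4A007  P=1,RW=1,US=1,PS=0
  L1 @0x4A[20] → 0x4E007  P=1,RW=1,US=1,PS=0
  ✓ 0x4EC83  — 2 lookups
#5 VA=0x21B486 (r,kernel):
  L0 @0x3E[1] → 0x4F007  P=1,RW=1,US=1,PS=0
  L1 @0x4F[27] → 0x53007  P=1,RW=1,US=1,PS=0
  ✓ 0x53486  — 2 lookups
#6 VA=0x2E092F2 (w,kernel):
  L0 @0x3E[23] → 0x54007  P=1,RW=1,US=1,PS=0
  L1 @0x54[9] → 0x57005  P=1,RW=0,US=1,PS=0
  → PROTECTION_VIOLATION  (2 entries read)

Access #5 fault: NONE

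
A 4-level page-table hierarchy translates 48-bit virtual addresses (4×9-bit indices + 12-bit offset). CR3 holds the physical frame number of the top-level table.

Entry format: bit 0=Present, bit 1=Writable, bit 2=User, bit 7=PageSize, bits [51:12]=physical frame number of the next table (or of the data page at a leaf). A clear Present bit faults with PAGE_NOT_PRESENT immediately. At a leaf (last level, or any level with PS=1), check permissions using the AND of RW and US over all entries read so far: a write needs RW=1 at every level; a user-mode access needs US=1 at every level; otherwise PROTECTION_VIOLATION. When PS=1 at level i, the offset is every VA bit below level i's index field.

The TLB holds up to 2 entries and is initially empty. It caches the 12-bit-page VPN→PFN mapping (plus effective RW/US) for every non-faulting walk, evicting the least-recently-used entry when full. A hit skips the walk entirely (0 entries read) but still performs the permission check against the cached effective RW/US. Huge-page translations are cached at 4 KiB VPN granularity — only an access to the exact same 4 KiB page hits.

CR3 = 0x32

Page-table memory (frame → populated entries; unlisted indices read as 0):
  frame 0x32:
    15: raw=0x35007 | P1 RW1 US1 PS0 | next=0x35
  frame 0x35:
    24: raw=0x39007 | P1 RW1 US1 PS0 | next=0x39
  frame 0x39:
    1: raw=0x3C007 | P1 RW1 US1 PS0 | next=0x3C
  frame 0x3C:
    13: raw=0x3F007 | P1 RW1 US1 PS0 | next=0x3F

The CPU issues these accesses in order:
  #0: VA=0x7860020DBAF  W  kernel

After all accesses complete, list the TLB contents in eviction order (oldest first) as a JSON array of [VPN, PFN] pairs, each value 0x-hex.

Walk each access:
#0 VA=0x7860020DBAF (w,kernel):
  L0 @0x32[15] → 0x35007  P=1,RW=1,US=1,PS=0
  L1 @0x35[24] → 0x39007  P=1,RW=1,US=1,PS=0
  L2 @0x39[1] → 0x3C007  P=1,RW=1,US=1,PS=0
  L3 @0x3C[13] → 0x3F007  P=1,RW=1,US=1,PS=0
  → PA=0x3FBAF  (4 entries read)

TLB: [["0x7860020D", "0x3F"]]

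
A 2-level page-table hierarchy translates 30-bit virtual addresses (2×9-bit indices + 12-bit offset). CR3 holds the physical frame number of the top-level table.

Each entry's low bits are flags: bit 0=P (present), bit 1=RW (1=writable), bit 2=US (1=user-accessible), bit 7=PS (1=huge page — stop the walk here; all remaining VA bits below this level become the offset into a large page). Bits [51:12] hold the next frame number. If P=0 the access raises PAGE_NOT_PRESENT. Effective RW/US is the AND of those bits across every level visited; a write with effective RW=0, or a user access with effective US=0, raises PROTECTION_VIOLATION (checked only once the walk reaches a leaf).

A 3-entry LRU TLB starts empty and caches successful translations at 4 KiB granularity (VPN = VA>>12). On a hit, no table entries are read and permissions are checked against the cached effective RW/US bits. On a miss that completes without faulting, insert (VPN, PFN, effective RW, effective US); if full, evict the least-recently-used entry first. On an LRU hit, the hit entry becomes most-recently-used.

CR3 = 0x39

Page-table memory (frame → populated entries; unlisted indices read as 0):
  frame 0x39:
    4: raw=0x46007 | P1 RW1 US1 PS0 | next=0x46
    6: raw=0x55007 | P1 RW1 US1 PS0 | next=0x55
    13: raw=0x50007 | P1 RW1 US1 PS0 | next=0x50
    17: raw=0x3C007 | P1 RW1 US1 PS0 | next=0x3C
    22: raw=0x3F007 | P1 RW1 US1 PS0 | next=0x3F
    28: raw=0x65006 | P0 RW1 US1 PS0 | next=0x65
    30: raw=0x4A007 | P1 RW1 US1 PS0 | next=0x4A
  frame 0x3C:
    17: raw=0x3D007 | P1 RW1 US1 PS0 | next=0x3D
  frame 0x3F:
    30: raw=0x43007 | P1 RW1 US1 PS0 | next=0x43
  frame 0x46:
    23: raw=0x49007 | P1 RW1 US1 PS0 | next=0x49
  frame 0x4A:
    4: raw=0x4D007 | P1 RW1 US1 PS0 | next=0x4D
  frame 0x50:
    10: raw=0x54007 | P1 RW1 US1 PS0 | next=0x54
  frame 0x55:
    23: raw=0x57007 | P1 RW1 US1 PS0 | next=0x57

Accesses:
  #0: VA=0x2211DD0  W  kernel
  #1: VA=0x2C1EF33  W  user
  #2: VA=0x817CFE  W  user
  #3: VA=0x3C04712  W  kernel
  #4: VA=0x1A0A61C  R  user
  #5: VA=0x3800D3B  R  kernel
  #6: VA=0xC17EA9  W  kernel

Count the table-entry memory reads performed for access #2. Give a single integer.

Walk each access:
#0 VA=0x2211DD0 (w,kernel):
  L0: frame=0x39 idx=17 entry=0x3C007 [P=1 RW=1 US=1 PS=0]
  L1: frame=0x3C idx=17 entry=0x3D007 [P=1 RW=1 US=1 PS=0]
  → PA=0x3DDD0  (2 entries read)
#1 VA=0x2C1EF33 (w,user):
  L0: frame=0x39 idx=22 entry=0x3F007 [P=1 RW=1 US=1 PS=0]
  L1: frame=0x3F idx=30 entry=0x43007 [P=1 RW=1 US=1 PS=0]
  → PA=0x43F33  (2 entries read)
#2 VA=0x817CFE (w,user):
  L0: frame=0x39 idx=4 entry=0x46007 [P=1 RW=1 US=1 PS=0]
  L1: frame=0x46 idx=23 entry=0x49007 [P=1 RW=1 US=1 PS=0]
  → PA=0x49CFE  (2 entries read)
#3 VA=0x3C04712 (w,kernel):
  L0: frame=0x39 idx=30 entry=0x4A007 [P=1 RW=1 US=1 PS=0]
  L1: frame=0x4A idx=4 entry=0x4D007 [P=1 RW=1 US=1 PS=0]
  → PA=0x4D712  (2 entries read)
#4 VA=0x1A0A61C (r,user):
  L0: frame=0x39 idx=13 entry=0x50007 [P=1 RW=1 US=1 PS=0]
  L1: frame=0x50 idx=10 entry=0x54007 [P=1 RW=1 US=1 PS=0]
  → PA=0x5461C  (2 entries read)
#5 VA=0x3800D3B (r,kernel):
  L0: frame=0x39 idx=28 entry=0x65006 [P=0 RW=1 US=1 PS=0]
  ⇒ fault: PAGE_NOT_PRESENT  — 1 lookups
#6 VA=0xC17EA9 (w,kernel):
  L0: frame=0x39 idx=6 entry=0x55007 [P=1 RW=1 US=1 PS=0]
  L1: frame=0x55 idx=23 entry=0x57007 [P=1 RW=1 US=1 PS=0]
  → PA=0x57EA9  (2 entries read)

Entries read for #2: 2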